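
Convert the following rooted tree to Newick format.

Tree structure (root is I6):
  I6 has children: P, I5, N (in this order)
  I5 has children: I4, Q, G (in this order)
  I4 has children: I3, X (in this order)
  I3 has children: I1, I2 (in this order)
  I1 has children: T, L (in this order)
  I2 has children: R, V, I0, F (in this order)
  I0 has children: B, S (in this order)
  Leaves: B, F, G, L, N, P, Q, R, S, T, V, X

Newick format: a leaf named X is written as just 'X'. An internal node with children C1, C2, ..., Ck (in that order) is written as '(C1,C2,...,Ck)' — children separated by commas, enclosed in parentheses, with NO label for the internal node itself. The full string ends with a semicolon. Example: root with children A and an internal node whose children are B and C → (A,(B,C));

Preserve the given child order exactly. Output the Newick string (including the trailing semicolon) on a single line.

internal I6 with children ['P', 'I5', 'N']
  leaf 'P' → 'P'
  internal I5 with children ['I4', 'Q', 'G']
    internal I4 with children ['I3', 'X']
      internal I3 with children ['I1', 'I2']
        internal I1 with children ['T', 'L']
          leaf 'T' → 'T'
          leaf 'L' → 'L'
        → '(T,L)'
        internal I2 with children ['R', 'V', 'I0', 'F']
          leaf 'R' → 'R'
          leaf 'V' → 'V'
          internal I0 with children ['B', 'S']
            leaf 'B' → 'B'
            leaf 'S' → 'S'
          → '(B,S)'
          leaf 'F' → 'F'
        → '(R,V,(B,S),F)'
      → '((T,L),(R,V,(B,S),F))'
      leaf 'X' → 'X'
    → '(((T,L),(R,V,(B,S),F)),X)'
    leaf 'Q' → 'Q'
    leaf 'G' → 'G'
  → '((((T,L),(R,V,(B,S),F)),X),Q,G)'
  leaf 'N' → 'N'
→ '(P,((((T,L),(R,V,(B,S),F)),X),Q,G),N)'
Final: (P,((((T,L),(R,V,(B,S),F)),X),Q,G),N);

Answer: (P,((((T,L),(R,V,(B,S),F)),X),Q,G),N);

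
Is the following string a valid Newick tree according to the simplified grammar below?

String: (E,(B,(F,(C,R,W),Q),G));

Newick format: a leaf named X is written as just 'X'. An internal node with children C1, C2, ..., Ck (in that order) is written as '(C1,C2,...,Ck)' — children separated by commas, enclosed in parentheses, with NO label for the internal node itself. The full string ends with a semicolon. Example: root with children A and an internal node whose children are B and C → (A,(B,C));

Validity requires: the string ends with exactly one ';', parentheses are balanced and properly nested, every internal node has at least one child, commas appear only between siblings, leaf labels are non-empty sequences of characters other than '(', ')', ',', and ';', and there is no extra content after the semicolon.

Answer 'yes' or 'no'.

Input: (E,(B,(F,(C,R,W),Q),G));
Paren balance: 4 '(' vs 4 ')' OK
Ends with single ';': True
Full parse: OK
Valid: True

Answer: yes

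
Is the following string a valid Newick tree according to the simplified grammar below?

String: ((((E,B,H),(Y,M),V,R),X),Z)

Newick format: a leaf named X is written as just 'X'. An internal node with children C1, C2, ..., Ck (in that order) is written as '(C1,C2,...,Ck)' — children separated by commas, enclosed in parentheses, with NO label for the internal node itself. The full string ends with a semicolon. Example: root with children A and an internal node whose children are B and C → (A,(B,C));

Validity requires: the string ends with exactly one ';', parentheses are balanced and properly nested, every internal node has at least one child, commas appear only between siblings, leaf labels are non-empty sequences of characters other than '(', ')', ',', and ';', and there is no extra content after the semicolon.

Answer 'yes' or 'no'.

Answer: no

Derivation:
Input: ((((E,B,H),(Y,M),V,R),X),Z)
Paren balance: 5 '(' vs 5 ')' OK
Ends with single ';': False
Full parse: FAILS (must end with ;)
Valid: False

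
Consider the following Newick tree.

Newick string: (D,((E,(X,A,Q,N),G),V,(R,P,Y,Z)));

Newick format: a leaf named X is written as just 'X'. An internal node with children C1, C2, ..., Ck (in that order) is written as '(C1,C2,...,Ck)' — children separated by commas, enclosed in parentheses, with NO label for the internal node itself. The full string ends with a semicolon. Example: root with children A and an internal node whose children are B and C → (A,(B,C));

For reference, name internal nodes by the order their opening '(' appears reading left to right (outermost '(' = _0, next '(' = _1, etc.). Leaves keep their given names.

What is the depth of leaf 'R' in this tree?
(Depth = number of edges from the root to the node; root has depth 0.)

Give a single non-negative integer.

Answer: 3

Derivation:
Newick: (D,((E,(X,A,Q,N),G),V,(R,P,Y,Z)));
Naming internals by '(' encounter order: outermost '(' = _0, next = _1, ...
Query node: R
Path from root: _0 -> _1 -> _4 -> R
Depth of R: 3 (number of edges from root)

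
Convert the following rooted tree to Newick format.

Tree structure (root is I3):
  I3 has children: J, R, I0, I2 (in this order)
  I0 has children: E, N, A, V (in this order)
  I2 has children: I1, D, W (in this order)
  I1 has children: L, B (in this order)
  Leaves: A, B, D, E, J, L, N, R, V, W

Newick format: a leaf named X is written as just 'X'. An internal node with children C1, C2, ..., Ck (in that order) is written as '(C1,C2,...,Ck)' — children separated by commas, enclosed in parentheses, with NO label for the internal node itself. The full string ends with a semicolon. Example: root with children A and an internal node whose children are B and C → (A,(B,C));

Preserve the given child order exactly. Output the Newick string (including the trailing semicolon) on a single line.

internal I3 with children ['J', 'R', 'I0', 'I2']
  leaf 'J' → 'J'
  leaf 'R' → 'R'
  internal I0 with children ['E', 'N', 'A', 'V']
    leaf 'E' → 'E'
    leaf 'N' → 'N'
    leaf 'A' → 'A'
    leaf 'V' → 'V'
  → '(E,N,A,V)'
  internal I2 with children ['I1', 'D', 'W']
    internal I1 with children ['L', 'B']
      leaf 'L' → 'L'
      leaf 'B' → 'B'
    → '(L,B)'
    leaf 'D' → 'D'
    leaf 'W' → 'W'
  → '((L,B),D,W)'
→ '(J,R,(E,N,A,V),((L,B),D,W))'
Final: (J,R,(E,N,A,V),((L,B),D,W));

Answer: (J,R,(E,N,A,V),((L,B),D,W));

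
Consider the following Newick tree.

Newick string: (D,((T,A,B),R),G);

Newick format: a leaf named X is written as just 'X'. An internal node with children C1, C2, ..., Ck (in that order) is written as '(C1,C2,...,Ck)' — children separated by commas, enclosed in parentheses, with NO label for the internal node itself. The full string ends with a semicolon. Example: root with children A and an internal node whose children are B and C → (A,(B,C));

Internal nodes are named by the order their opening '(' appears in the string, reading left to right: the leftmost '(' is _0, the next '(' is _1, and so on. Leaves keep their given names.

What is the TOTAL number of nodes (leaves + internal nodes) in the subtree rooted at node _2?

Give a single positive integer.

Newick: (D,((T,A,B),R),G);
Locate _2: it is the '(' at position 4 (the 3rd '(' reading left to right).
Query: subtree rooted at _2
_2: subtree_size = 1 + 3
  T: subtree_size = 1 + 0
  A: subtree_size = 1 + 0
  B: subtree_size = 1 + 0
Total subtree size of _2: 4

Answer: 4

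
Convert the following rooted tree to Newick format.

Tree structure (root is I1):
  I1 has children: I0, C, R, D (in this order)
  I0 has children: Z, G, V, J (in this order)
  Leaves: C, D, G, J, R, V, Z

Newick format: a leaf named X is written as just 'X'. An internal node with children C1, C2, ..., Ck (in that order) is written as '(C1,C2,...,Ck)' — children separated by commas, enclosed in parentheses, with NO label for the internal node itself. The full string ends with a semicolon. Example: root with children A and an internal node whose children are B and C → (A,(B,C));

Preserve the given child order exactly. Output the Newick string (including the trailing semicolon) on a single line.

internal I1 with children ['I0', 'C', 'R', 'D']
  internal I0 with children ['Z', 'G', 'V', 'J']
    leaf 'Z' → 'Z'
    leaf 'G' → 'G'
    leaf 'V' → 'V'
    leaf 'J' → 'J'
  → '(Z,G,V,J)'
  leaf 'C' → 'C'
  leaf 'R' → 'R'
  leaf 'D' → 'D'
→ '((Z,G,V,J),C,R,D)'
Final: ((Z,G,V,J),C,R,D);

Answer: ((Z,G,V,J),C,R,D);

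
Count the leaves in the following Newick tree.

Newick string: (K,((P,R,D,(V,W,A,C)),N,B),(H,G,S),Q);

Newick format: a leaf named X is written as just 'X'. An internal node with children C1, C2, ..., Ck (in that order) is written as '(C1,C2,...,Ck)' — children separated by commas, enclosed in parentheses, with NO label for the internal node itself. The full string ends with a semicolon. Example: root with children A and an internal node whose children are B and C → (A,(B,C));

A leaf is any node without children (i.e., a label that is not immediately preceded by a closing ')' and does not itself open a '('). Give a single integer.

Newick: (K,((P,R,D,(V,W,A,C)),N,B),(H,G,S),Q);
Scan left-to-right; a leaf is any maximal label run not followed by '(':
  pos 1: leaf 'K' → count = 1
  pos 5: leaf 'P' → count = 2
  pos 7: leaf 'R' → count = 3
  pos 9: leaf 'D' → count = 4
  pos 12: leaf 'V' → count = 5
  pos 14: leaf 'W' → count = 6
  pos 16: leaf 'A' → count = 7
  pos 18: leaf 'C' → count = 8
  pos 22: leaf 'N' → count = 9
  pos 24: leaf 'B' → count = 10
  pos 28: leaf 'H' → count = 11
  pos 30: leaf 'G' → count = 12
  pos 32: leaf 'S' → count = 13
  pos 35: leaf 'Q' → count = 14
Total leaves: 14

Answer: 14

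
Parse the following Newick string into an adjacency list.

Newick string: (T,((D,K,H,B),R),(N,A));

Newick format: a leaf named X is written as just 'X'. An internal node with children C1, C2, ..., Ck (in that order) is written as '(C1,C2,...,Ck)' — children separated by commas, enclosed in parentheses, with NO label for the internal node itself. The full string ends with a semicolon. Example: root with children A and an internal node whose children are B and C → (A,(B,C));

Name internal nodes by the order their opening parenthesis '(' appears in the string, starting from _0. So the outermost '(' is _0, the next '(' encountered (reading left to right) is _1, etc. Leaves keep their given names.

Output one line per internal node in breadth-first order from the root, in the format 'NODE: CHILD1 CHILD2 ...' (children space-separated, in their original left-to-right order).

Input: (T,((D,K,H,B),R),(N,A));
Scanning left-to-right, naming '(' by encounter order:
  pos 0: '(' -> open internal node _0 (depth 1)
  pos 3: '(' -> open internal node _1 (depth 2)
  pos 4: '(' -> open internal node _2 (depth 3)
  pos 12: ')' -> close internal node _2 (now at depth 2)
  pos 15: ')' -> close internal node _1 (now at depth 1)
  pos 17: '(' -> open internal node _3 (depth 2)
  pos 21: ')' -> close internal node _3 (now at depth 1)
  pos 22: ')' -> close internal node _0 (now at depth 0)
Total internal nodes: 4
BFS adjacency from root:
  _0: T _1 _3
  _1: _2 R
  _3: N A
  _2: D K H B

Answer: _0: T _1 _3
_1: _2 R
_3: N A
_2: D K H B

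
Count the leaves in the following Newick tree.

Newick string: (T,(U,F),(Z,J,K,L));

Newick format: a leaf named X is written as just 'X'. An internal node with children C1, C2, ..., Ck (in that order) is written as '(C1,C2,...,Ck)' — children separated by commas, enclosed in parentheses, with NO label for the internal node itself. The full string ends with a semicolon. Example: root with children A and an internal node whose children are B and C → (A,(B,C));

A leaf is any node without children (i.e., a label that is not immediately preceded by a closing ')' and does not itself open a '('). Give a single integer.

Answer: 7

Derivation:
Newick: (T,(U,F),(Z,J,K,L));
Scan left-to-right; a leaf is any maximal label run not followed by '(':
  pos 1: leaf 'T' → count = 1
  pos 4: leaf 'U' → count = 2
  pos 6: leaf 'F' → count = 3
  pos 10: leaf 'Z' → count = 4
  pos 12: leaf 'J' → count = 5
  pos 14: leaf 'K' → count = 6
  pos 16: leaf 'L' → count = 7
Total leaves: 7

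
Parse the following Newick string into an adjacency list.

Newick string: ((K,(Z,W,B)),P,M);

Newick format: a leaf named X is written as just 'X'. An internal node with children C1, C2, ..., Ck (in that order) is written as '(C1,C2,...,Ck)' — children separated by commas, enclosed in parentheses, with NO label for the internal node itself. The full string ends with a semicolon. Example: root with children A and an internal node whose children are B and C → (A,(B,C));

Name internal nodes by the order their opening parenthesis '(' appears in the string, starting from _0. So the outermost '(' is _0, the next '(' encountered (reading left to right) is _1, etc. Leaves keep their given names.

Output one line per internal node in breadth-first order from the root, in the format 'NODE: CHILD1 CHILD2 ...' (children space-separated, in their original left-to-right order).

Input: ((K,(Z,W,B)),P,M);
Scanning left-to-right, naming '(' by encounter order:
  pos 0: '(' -> open internal node _0 (depth 1)
  pos 1: '(' -> open internal node _1 (depth 2)
  pos 4: '(' -> open internal node _2 (depth 3)
  pos 10: ')' -> close internal node _2 (now at depth 2)
  pos 11: ')' -> close internal node _1 (now at depth 1)
  pos 16: ')' -> close internal node _0 (now at depth 0)
Total internal nodes: 3
BFS adjacency from root:
  _0: _1 P M
  _1: K _2
  _2: Z W B

Answer: _0: _1 P M
_1: K _2
_2: Z W B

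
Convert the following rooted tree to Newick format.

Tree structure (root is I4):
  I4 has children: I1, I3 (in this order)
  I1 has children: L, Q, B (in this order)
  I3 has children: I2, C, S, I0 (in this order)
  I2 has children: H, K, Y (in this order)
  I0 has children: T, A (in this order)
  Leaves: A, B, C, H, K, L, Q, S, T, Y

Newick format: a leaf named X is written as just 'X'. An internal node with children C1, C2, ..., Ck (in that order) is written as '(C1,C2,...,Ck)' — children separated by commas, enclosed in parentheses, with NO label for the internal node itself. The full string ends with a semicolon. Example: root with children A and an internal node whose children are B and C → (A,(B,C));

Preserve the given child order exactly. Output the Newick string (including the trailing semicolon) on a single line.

Answer: ((L,Q,B),((H,K,Y),C,S,(T,A)));

Derivation:
internal I4 with children ['I1', 'I3']
  internal I1 with children ['L', 'Q', 'B']
    leaf 'L' → 'L'
    leaf 'Q' → 'Q'
    leaf 'B' → 'B'
  → '(L,Q,B)'
  internal I3 with children ['I2', 'C', 'S', 'I0']
    internal I2 with children ['H', 'K', 'Y']
      leaf 'H' → 'H'
      leaf 'K' → 'K'
      leaf 'Y' → 'Y'
    → '(H,K,Y)'
    leaf 'C' → 'C'
    leaf 'S' → 'S'
    internal I0 with children ['T', 'A']
      leaf 'T' → 'T'
      leaf 'A' → 'A'
    → '(T,A)'
  → '((H,K,Y),C,S,(T,A))'
→ '((L,Q,B),((H,K,Y),C,S,(T,A)))'
Final: ((L,Q,B),((H,K,Y),C,S,(T,A)));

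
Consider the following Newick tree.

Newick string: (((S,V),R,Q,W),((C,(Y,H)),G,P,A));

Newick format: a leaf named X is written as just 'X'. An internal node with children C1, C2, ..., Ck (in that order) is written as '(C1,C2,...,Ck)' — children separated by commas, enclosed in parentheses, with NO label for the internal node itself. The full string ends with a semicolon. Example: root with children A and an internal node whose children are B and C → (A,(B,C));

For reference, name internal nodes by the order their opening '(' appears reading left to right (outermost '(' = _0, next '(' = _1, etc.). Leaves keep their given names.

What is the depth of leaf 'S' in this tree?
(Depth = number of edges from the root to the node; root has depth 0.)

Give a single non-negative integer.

Newick: (((S,V),R,Q,W),((C,(Y,H)),G,P,A));
Naming internals by '(' encounter order: outermost '(' = _0, next = _1, ...
Query node: S
Path from root: _0 -> _1 -> _2 -> S
Depth of S: 3 (number of edges from root)

Answer: 3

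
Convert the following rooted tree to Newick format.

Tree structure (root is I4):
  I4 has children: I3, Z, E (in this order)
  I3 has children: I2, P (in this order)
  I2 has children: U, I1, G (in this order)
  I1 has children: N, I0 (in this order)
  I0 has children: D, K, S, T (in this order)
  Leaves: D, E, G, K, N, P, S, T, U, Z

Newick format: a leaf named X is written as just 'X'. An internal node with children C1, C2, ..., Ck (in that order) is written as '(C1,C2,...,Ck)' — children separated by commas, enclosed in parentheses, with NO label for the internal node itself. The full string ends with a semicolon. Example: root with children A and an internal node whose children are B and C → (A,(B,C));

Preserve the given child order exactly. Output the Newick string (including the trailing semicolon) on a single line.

internal I4 with children ['I3', 'Z', 'E']
  internal I3 with children ['I2', 'P']
    internal I2 with children ['U', 'I1', 'G']
      leaf 'U' → 'U'
      internal I1 with children ['N', 'I0']
        leaf 'N' → 'N'
        internal I0 with children ['D', 'K', 'S', 'T']
          leaf 'D' → 'D'
          leaf 'K' → 'K'
          leaf 'S' → 'S'
          leaf 'T' → 'T'
        → '(D,K,S,T)'
      → '(N,(D,K,S,T))'
      leaf 'G' → 'G'
    → '(U,(N,(D,K,S,T)),G)'
    leaf 'P' → 'P'
  → '((U,(N,(D,K,S,T)),G),P)'
  leaf 'Z' → 'Z'
  leaf 'E' → 'E'
→ '(((U,(N,(D,K,S,T)),G),P),Z,E)'
Final: (((U,(N,(D,K,S,T)),G),P),Z,E);

Answer: (((U,(N,(D,K,S,T)),G),P),Z,E);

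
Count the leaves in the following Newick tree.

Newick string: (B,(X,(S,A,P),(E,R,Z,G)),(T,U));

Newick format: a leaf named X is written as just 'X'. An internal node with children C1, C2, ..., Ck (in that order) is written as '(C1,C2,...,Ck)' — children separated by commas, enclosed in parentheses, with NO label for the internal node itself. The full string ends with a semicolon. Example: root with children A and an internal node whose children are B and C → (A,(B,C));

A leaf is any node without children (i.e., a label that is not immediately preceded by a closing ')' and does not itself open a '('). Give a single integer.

Newick: (B,(X,(S,A,P),(E,R,Z,G)),(T,U));
Scan left-to-right; a leaf is any maximal label run not followed by '(':
  pos 1: leaf 'B' → count = 1
  pos 4: leaf 'X' → count = 2
  pos 7: leaf 'S' → count = 3
  pos 9: leaf 'A' → count = 4
  pos 11: leaf 'P' → count = 5
  pos 15: leaf 'E' → count = 6
  pos 17: leaf 'R' → count = 7
  pos 19: leaf 'Z' → count = 8
  pos 21: leaf 'G' → count = 9
  pos 26: leaf 'T' → count = 10
  pos 28: leaf 'U' → count = 11
Total leaves: 11

Answer: 11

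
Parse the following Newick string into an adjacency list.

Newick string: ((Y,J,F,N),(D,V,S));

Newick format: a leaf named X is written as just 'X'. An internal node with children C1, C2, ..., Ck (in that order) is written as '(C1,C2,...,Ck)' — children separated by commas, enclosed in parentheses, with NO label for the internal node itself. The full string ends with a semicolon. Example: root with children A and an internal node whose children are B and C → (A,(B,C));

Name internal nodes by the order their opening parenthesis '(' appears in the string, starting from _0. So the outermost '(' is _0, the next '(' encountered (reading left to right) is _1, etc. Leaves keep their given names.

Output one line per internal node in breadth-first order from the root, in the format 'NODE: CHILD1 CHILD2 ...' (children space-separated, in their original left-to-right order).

Answer: _0: _1 _2
_1: Y J F N
_2: D V S

Derivation:
Input: ((Y,J,F,N),(D,V,S));
Scanning left-to-right, naming '(' by encounter order:
  pos 0: '(' -> open internal node _0 (depth 1)
  pos 1: '(' -> open internal node _1 (depth 2)
  pos 9: ')' -> close internal node _1 (now at depth 1)
  pos 11: '(' -> open internal node _2 (depth 2)
  pos 17: ')' -> close internal node _2 (now at depth 1)
  pos 18: ')' -> close internal node _0 (now at depth 0)
Total internal nodes: 3
BFS adjacency from root:
  _0: _1 _2
  _1: Y J F N
  _2: D V S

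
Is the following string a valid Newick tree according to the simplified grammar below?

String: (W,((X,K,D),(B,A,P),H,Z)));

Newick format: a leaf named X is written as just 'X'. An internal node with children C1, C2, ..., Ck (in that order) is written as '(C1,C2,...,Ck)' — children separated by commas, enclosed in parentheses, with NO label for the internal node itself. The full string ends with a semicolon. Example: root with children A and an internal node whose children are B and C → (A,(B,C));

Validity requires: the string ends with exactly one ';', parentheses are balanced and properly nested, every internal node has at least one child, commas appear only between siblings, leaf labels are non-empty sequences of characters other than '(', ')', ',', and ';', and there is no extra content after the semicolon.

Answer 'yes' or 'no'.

Answer: no

Derivation:
Input: (W,((X,K,D),(B,A,P),H,Z)));
Paren balance: 4 '(' vs 5 ')' MISMATCH
Ends with single ';': True
Full parse: FAILS (extra content after tree at pos 25)
Valid: False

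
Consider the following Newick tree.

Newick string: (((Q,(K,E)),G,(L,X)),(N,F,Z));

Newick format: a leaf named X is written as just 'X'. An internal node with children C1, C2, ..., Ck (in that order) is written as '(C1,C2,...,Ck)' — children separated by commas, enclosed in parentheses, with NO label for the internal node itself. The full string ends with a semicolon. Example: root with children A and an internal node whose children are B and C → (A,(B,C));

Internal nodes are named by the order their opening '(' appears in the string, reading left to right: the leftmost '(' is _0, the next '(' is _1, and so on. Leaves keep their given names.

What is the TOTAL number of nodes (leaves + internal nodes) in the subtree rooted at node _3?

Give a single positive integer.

Answer: 3

Derivation:
Newick: (((Q,(K,E)),G,(L,X)),(N,F,Z));
Locate _3: it is the '(' at position 5 (the 4th '(' reading left to right).
Query: subtree rooted at _3
_3: subtree_size = 1 + 2
  K: subtree_size = 1 + 0
  E: subtree_size = 1 + 0
Total subtree size of _3: 3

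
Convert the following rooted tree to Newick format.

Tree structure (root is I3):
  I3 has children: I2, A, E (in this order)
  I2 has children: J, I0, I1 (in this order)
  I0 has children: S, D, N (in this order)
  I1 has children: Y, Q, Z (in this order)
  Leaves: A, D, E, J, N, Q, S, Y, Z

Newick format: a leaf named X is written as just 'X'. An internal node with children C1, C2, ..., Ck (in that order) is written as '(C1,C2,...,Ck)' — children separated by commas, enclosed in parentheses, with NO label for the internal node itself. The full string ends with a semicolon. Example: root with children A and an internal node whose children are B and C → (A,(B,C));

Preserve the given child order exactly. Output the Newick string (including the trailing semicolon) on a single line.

internal I3 with children ['I2', 'A', 'E']
  internal I2 with children ['J', 'I0', 'I1']
    leaf 'J' → 'J'
    internal I0 with children ['S', 'D', 'N']
      leaf 'S' → 'S'
      leaf 'D' → 'D'
      leaf 'N' → 'N'
    → '(S,D,N)'
    internal I1 with children ['Y', 'Q', 'Z']
      leaf 'Y' → 'Y'
      leaf 'Q' → 'Q'
      leaf 'Z' → 'Z'
    → '(Y,Q,Z)'
  → '(J,(S,D,N),(Y,Q,Z))'
  leaf 'A' → 'A'
  leaf 'E' → 'E'
→ '((J,(S,D,N),(Y,Q,Z)),A,E)'
Final: ((J,(S,D,N),(Y,Q,Z)),A,E);

Answer: ((J,(S,D,N),(Y,Q,Z)),A,E);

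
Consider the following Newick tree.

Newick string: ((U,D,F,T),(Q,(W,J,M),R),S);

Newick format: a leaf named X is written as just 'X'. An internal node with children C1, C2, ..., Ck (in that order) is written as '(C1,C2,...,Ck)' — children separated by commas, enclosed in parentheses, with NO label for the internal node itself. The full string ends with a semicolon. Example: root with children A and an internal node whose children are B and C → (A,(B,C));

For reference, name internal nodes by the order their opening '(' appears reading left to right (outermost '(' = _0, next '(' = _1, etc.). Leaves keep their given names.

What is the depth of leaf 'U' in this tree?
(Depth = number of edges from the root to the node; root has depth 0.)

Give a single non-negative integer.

Answer: 2

Derivation:
Newick: ((U,D,F,T),(Q,(W,J,M),R),S);
Naming internals by '(' encounter order: outermost '(' = _0, next = _1, ...
Query node: U
Path from root: _0 -> _1 -> U
Depth of U: 2 (number of edges from root)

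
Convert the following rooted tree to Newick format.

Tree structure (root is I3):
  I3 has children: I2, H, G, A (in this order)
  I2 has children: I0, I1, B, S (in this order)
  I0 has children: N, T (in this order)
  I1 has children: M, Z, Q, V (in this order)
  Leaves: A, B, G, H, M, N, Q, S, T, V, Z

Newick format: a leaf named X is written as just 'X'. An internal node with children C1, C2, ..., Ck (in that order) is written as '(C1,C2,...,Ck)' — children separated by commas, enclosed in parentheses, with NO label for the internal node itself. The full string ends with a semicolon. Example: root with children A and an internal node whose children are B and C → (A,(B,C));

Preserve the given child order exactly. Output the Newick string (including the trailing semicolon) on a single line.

Answer: (((N,T),(M,Z,Q,V),B,S),H,G,A);

Derivation:
internal I3 with children ['I2', 'H', 'G', 'A']
  internal I2 with children ['I0', 'I1', 'B', 'S']
    internal I0 with children ['N', 'T']
      leaf 'N' → 'N'
      leaf 'T' → 'T'
    → '(N,T)'
    internal I1 with children ['M', 'Z', 'Q', 'V']
      leaf 'M' → 'M'
      leaf 'Z' → 'Z'
      leaf 'Q' → 'Q'
      leaf 'V' → 'V'
    → '(M,Z,Q,V)'
    leaf 'B' → 'B'
    leaf 'S' → 'S'
  → '((N,T),(M,Z,Q,V),B,S)'
  leaf 'H' → 'H'
  leaf 'G' → 'G'
  leaf 'A' → 'A'
→ '(((N,T),(M,Z,Q,V),B,S),H,G,A)'
Final: (((N,T),(M,Z,Q,V),B,S),H,G,A);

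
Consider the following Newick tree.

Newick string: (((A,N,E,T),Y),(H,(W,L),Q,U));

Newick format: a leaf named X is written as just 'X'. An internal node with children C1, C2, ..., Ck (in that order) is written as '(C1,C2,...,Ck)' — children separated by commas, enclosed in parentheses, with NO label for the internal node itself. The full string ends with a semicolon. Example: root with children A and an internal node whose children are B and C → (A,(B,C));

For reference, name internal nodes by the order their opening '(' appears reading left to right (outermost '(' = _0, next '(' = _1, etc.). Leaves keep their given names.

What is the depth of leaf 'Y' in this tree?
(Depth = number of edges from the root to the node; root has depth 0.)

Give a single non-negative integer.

Answer: 2

Derivation:
Newick: (((A,N,E,T),Y),(H,(W,L),Q,U));
Naming internals by '(' encounter order: outermost '(' = _0, next = _1, ...
Query node: Y
Path from root: _0 -> _1 -> Y
Depth of Y: 2 (number of edges from root)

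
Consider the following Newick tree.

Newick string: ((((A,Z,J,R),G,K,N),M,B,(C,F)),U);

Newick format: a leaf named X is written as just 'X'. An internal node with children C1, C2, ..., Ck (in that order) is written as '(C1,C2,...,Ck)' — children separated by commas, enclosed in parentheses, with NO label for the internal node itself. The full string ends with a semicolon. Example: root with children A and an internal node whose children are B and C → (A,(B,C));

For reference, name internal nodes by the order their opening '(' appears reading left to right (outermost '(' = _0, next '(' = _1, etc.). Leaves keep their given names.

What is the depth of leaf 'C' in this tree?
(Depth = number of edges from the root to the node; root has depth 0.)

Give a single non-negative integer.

Answer: 3

Derivation:
Newick: ((((A,Z,J,R),G,K,N),M,B,(C,F)),U);
Naming internals by '(' encounter order: outermost '(' = _0, next = _1, ...
Query node: C
Path from root: _0 -> _1 -> _4 -> C
Depth of C: 3 (number of edges from root)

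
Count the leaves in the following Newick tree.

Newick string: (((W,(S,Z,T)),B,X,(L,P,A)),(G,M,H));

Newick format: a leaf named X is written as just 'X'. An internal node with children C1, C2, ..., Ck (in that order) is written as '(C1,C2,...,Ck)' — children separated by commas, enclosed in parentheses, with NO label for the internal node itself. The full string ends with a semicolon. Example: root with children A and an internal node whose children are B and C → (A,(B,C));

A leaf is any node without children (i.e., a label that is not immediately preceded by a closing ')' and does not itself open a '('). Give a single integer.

Newick: (((W,(S,Z,T)),B,X,(L,P,A)),(G,M,H));
Scan left-to-right; a leaf is any maximal label run not followed by '(':
  pos 3: leaf 'W' → count = 1
  pos 6: leaf 'S' → count = 2
  pos 8: leaf 'Z' → count = 3
  pos 10: leaf 'T' → count = 4
  pos 14: leaf 'B' → count = 5
  pos 16: leaf 'X' → count = 6
  pos 19: leaf 'L' → count = 7
  pos 21: leaf 'P' → count = 8
  pos 23: leaf 'A' → count = 9
  pos 28: leaf 'G' → count = 10
  pos 30: leaf 'M' → count = 11
  pos 32: leaf 'H' → count = 12
Total leaves: 12

Answer: 12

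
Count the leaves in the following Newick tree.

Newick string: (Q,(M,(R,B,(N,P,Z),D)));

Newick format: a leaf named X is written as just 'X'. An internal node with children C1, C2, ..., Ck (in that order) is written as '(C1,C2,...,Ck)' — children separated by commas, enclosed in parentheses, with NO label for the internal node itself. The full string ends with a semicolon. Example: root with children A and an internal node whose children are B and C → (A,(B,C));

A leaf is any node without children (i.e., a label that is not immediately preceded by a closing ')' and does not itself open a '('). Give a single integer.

Answer: 8

Derivation:
Newick: (Q,(M,(R,B,(N,P,Z),D)));
Scan left-to-right; a leaf is any maximal label run not followed by '(':
  pos 1: leaf 'Q' → count = 1
  pos 4: leaf 'M' → count = 2
  pos 7: leaf 'R' → count = 3
  pos 9: leaf 'B' → count = 4
  pos 12: leaf 'N' → count = 5
  pos 14: leaf 'P' → count = 6
  pos 16: leaf 'Z' → count = 7
  pos 19: leaf 'D' → count = 8
Total leaves: 8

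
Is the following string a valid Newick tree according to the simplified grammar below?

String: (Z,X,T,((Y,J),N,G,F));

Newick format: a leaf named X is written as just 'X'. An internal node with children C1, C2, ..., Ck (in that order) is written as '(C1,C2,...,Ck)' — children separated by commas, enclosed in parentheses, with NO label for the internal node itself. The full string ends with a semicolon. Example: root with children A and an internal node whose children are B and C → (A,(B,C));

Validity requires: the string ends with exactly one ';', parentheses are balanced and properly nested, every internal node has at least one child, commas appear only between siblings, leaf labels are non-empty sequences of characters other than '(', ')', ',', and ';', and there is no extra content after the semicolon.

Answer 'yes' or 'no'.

Answer: yes

Derivation:
Input: (Z,X,T,((Y,J),N,G,F));
Paren balance: 3 '(' vs 3 ')' OK
Ends with single ';': True
Full parse: OK
Valid: True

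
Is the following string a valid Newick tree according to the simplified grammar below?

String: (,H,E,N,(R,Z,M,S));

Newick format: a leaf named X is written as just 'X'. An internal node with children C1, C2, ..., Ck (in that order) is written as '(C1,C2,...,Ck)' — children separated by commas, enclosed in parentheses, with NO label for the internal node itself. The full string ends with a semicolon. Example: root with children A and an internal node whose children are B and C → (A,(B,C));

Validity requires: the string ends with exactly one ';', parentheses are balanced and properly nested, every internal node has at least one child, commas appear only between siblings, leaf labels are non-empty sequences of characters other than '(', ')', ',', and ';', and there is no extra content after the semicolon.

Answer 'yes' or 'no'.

Input: (,H,E,N,(R,Z,M,S));
Paren balance: 2 '(' vs 2 ')' OK
Ends with single ';': True
Full parse: FAILS (empty leaf label at pos 1)
Valid: False

Answer: no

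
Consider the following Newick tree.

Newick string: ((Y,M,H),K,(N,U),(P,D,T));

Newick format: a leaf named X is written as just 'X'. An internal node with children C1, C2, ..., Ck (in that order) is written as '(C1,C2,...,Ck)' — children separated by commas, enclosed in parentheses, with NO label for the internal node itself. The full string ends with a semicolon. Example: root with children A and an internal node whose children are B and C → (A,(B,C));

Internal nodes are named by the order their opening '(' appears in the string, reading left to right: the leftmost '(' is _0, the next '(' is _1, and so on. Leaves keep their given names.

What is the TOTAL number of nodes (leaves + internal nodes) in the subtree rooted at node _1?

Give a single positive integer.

Newick: ((Y,M,H),K,(N,U),(P,D,T));
Locate _1: it is the '(' at position 1 (the 2nd '(' reading left to right).
Query: subtree rooted at _1
_1: subtree_size = 1 + 3
  Y: subtree_size = 1 + 0
  M: subtree_size = 1 + 0
  H: subtree_size = 1 + 0
Total subtree size of _1: 4

Answer: 4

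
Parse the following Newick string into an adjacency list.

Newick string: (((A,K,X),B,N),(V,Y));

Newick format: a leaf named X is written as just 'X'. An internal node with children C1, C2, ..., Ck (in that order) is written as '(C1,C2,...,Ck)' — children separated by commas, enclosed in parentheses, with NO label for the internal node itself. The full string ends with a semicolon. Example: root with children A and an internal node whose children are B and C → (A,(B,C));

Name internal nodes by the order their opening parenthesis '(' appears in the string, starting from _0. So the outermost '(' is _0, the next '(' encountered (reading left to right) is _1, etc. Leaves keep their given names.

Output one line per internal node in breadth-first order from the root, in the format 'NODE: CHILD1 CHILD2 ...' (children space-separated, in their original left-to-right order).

Answer: _0: _1 _3
_1: _2 B N
_3: V Y
_2: A K X

Derivation:
Input: (((A,K,X),B,N),(V,Y));
Scanning left-to-right, naming '(' by encounter order:
  pos 0: '(' -> open internal node _0 (depth 1)
  pos 1: '(' -> open internal node _1 (depth 2)
  pos 2: '(' -> open internal node _2 (depth 3)
  pos 8: ')' -> close internal node _2 (now at depth 2)
  pos 13: ')' -> close internal node _1 (now at depth 1)
  pos 15: '(' -> open internal node _3 (depth 2)
  pos 19: ')' -> close internal node _3 (now at depth 1)
  pos 20: ')' -> close internal node _0 (now at depth 0)
Total internal nodes: 4
BFS adjacency from root:
  _0: _1 _3
  _1: _2 B N
  _3: V Y
  _2: A K X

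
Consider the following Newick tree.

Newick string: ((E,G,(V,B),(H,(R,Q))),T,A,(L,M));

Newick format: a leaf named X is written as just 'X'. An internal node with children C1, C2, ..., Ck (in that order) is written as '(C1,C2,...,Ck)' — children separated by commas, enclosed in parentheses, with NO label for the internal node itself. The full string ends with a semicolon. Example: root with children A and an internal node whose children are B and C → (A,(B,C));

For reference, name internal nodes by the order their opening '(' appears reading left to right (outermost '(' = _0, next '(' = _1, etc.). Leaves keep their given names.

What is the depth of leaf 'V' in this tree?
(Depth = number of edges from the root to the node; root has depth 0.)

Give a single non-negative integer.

Answer: 3

Derivation:
Newick: ((E,G,(V,B),(H,(R,Q))),T,A,(L,M));
Naming internals by '(' encounter order: outermost '(' = _0, next = _1, ...
Query node: V
Path from root: _0 -> _1 -> _2 -> V
Depth of V: 3 (number of edges from root)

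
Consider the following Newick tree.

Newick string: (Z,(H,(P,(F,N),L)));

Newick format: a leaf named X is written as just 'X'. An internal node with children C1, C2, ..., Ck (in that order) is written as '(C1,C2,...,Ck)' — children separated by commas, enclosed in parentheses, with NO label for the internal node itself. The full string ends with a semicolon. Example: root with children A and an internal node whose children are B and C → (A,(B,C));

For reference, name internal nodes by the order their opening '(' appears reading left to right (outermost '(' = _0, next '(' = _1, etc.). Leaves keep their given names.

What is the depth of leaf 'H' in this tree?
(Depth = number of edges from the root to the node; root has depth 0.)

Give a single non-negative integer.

Newick: (Z,(H,(P,(F,N),L)));
Naming internals by '(' encounter order: outermost '(' = _0, next = _1, ...
Query node: H
Path from root: _0 -> _1 -> H
Depth of H: 2 (number of edges from root)

Answer: 2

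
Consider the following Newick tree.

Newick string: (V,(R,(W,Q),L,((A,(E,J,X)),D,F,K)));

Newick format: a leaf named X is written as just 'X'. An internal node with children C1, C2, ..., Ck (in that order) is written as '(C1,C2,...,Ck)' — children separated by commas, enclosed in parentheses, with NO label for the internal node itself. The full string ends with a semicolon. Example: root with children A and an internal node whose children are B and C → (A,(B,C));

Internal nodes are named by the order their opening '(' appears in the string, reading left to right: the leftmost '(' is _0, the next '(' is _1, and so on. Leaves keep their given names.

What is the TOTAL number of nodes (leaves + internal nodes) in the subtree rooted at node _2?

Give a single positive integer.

Newick: (V,(R,(W,Q),L,((A,(E,J,X)),D,F,K)));
Locate _2: it is the '(' at position 6 (the 3rd '(' reading left to right).
Query: subtree rooted at _2
_2: subtree_size = 1 + 2
  W: subtree_size = 1 + 0
  Q: subtree_size = 1 + 0
Total subtree size of _2: 3

Answer: 3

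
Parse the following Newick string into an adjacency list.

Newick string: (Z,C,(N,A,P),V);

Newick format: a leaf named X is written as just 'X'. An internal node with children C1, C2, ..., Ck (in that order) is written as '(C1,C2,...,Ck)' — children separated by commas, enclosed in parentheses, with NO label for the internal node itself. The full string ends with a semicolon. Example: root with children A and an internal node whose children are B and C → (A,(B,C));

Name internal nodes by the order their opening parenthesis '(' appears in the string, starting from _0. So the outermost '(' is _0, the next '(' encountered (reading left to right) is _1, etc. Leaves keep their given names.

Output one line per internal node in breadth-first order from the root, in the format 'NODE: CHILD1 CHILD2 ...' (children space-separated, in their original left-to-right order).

Input: (Z,C,(N,A,P),V);
Scanning left-to-right, naming '(' by encounter order:
  pos 0: '(' -> open internal node _0 (depth 1)
  pos 5: '(' -> open internal node _1 (depth 2)
  pos 11: ')' -> close internal node _1 (now at depth 1)
  pos 14: ')' -> close internal node _0 (now at depth 0)
Total internal nodes: 2
BFS adjacency from root:
  _0: Z C _1 V
  _1: N A P

Answer: _0: Z C _1 V
_1: N A P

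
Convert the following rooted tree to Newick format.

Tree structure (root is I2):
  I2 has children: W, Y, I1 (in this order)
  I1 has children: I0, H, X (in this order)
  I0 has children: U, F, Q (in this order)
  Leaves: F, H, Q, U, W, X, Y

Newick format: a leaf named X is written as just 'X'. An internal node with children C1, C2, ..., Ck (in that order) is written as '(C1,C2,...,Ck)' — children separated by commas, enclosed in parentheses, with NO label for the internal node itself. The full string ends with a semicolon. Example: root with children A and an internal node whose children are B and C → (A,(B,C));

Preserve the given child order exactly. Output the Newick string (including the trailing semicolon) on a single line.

internal I2 with children ['W', 'Y', 'I1']
  leaf 'W' → 'W'
  leaf 'Y' → 'Y'
  internal I1 with children ['I0', 'H', 'X']
    internal I0 with children ['U', 'F', 'Q']
      leaf 'U' → 'U'
      leaf 'F' → 'F'
      leaf 'Q' → 'Q'
    → '(U,F,Q)'
    leaf 'H' → 'H'
    leaf 'X' → 'X'
  → '((U,F,Q),H,X)'
→ '(W,Y,((U,F,Q),H,X))'
Final: (W,Y,((U,F,Q),H,X));

Answer: (W,Y,((U,F,Q),H,X));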